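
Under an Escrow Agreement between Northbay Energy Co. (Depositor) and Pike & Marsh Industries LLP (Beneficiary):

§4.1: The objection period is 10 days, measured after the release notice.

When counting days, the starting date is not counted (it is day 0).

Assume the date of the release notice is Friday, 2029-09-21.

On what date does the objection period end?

Adding 10 calendar days to 2029-09-21 gives 2029-10-01, which is the last day of the objection period.

2029-10-01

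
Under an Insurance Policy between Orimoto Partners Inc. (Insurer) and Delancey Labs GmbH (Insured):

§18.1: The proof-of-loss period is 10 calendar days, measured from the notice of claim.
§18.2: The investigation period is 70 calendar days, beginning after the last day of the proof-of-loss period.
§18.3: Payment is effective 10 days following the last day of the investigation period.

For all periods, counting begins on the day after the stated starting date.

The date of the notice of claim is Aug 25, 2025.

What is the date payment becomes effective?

Adding 10 calendar days to Aug 25, 2025 gives Sep 4, 2025, which is the last day of the proof-of-loss period.
Adding 70 calendar days to Sep 4, 2025 gives Nov 13, 2025, which is the last day of the investigation period.
The date payment becomes effective: 10 calendar days after Nov 13, 2025 is Nov 23, 2025.

Nov 23, 2025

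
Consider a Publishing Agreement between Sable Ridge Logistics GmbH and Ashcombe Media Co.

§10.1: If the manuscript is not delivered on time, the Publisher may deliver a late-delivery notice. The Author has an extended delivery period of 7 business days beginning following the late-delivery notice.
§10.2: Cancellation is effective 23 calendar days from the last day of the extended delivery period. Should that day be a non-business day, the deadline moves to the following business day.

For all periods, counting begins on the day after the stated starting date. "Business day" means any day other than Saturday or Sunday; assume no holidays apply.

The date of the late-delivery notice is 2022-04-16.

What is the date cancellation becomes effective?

2022-05-19

From Saturday, 2022-04-16, 7 business days (Apr 18, Apr 19, Apr 20, Apr 21, Apr 22, Apr 25, Apr 26, skipping weekends) brings us to Tuesday, 2022-04-26, which is the last day of the extended delivery period.
The date cancellation becomes effective: 2022-04-26 + 23 days = 2022-05-19. 2022-05-19 is a Thursday, so no roll-forward applies.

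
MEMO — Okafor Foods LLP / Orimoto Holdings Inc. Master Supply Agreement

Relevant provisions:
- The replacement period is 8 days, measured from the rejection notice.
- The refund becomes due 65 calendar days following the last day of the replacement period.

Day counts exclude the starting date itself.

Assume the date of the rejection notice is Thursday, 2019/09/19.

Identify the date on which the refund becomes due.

2019/12/01

Adding 8 calendar days to 2019/09/19 gives 2019/09/27, which is the last day of the replacement period.
The date on which the refund becomes due: 2019/09/27 + 65 days = 2019/12/01.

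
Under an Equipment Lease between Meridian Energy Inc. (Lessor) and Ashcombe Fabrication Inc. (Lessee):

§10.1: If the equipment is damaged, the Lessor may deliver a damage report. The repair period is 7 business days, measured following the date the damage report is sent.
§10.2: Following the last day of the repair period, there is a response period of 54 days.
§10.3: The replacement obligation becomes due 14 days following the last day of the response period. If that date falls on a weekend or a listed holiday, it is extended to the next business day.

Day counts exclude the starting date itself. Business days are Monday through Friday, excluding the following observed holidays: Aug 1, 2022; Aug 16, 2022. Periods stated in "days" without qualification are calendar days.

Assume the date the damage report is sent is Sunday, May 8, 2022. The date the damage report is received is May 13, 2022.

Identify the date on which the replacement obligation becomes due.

The last day of the repair period: 7 business days after Sunday, May 8, 2022, skipping weekends — May 9, May 10, May 11, May 12, May 13, May 16, May 17 — lands on Tuesday, May 17, 2022.
The last day of the response period: May 17, 2022 + 54 days = Jul 10, 2022.
The date on which the replacement obligation becomes due: 14 calendar days after Jul 10, 2022 is Jul 24, 2022. That falls on a Sunday, so it rolls to the next business day, Monday, Jul 25, 2022.

Jul 25, 2022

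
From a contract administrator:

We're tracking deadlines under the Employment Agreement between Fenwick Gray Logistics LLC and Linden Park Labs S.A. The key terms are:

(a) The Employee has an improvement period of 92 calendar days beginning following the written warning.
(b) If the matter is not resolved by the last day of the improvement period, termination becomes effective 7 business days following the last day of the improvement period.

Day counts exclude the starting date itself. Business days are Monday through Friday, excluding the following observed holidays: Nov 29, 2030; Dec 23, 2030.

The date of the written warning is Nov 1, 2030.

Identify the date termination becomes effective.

The last day of the improvement period: 92 calendar days after Nov 1, 2030 is Feb 1, 2031.
The date termination becomes effective: counting 7 business days from Saturday, Feb 1, 2031 (Feb 3, Feb 4, Feb 5, Feb 6, Feb 7, Feb 10, Feb 11, skipping weekends) reaches Tuesday, Feb 11, 2031.

Feb 11, 2031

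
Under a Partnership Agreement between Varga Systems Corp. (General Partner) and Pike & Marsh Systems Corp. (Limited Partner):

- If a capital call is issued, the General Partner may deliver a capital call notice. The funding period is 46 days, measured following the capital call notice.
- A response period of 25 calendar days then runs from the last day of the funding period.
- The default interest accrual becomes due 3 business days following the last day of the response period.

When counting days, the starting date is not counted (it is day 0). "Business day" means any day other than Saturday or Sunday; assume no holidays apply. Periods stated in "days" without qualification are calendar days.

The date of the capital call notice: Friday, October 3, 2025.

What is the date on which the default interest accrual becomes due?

December 17, 2025

The last day of the funding period: 46 calendar days after October 3, 2025 is November 18, 2025.
The last day of the response period: 25 calendar days after November 18, 2025 is December 13, 2025.
From Saturday, December 13, 2025, 3 business days (Dec 15, Dec 16, Dec 17, skipping weekends) brings us to Wednesday, December 17, 2025, which is the date on which the default interest accrual becomes due.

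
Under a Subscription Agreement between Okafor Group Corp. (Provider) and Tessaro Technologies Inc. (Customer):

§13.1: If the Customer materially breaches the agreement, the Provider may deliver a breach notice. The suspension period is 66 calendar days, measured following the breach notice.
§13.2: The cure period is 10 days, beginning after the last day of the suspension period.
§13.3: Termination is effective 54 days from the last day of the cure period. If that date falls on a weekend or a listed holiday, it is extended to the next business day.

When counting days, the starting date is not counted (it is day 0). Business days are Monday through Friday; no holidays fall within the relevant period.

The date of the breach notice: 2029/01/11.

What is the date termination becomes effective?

Adding 66 calendar days to 2029/01/11 gives 2029/03/18, which is the last day of the suspension period.
Adding 10 calendar days to 2029/03/18 gives 2029/03/28, which is the last day of the cure period.
Adding 54 calendar days to 2029/03/28 gives 2029/05/21, which is the date termination becomes effective. 2029/05/21 is a Monday, so no roll-forward applies.

2029/05/21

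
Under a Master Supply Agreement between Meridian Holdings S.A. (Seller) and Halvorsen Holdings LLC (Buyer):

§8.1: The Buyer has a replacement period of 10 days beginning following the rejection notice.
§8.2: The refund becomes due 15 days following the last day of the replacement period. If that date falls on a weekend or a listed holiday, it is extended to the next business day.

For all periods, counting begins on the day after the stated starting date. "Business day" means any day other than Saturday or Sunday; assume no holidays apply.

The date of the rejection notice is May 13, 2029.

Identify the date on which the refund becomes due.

Jun 7, 2029

Adding 10 calendar days to May 13, 2029 gives May 23, 2029, which is the last day of the replacement period.
Adding 15 calendar days to May 23, 2029 gives Jun 7, 2029, which is the date on which the refund becomes due. Jun 7, 2029 is a Thursday, so no roll-forward applies.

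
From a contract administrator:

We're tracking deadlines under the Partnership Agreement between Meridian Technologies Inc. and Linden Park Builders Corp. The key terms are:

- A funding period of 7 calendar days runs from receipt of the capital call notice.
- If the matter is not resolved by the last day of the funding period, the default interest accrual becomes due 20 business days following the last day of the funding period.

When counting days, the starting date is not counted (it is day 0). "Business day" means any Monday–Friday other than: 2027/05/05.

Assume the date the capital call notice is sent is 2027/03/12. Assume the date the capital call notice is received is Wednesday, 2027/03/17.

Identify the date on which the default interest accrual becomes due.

Adding 7 calendar days to 2027/03/17 gives 2027/03/24, which is the last day of the funding period.
The date on which the default interest accrual becomes due: counting 20 business days from Wednesday, 2027/03/24 (Mar 25, Mar 26, Mar 29, Mar 30, …, Apr 19, Apr 20, Apr 21, skipping weekends) reaches Wednesday, 2027/04/21.

2027/04/21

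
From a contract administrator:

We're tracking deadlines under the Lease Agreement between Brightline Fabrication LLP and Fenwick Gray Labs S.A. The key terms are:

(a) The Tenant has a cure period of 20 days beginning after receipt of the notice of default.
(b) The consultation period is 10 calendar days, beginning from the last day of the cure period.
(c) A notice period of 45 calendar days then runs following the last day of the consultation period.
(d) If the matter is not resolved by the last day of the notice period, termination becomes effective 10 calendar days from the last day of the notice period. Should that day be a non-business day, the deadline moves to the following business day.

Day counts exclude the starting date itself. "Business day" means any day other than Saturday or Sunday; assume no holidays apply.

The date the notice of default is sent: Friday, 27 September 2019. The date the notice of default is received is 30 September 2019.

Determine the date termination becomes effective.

Adding 20 calendar days to 30 September 2019 gives 20 October 2019, which is the last day of the cure period.
The last day of the consultation period: 10 calendar days after 20 October 2019 is 30 October 2019.
Adding 45 calendar days to 30 October 2019 gives 14 December 2019, which is the last day of the notice period.
The date termination becomes effective: 10 calendar days after 14 December 2019 is 24 December 2019. 24 December 2019 is a Tuesday, so no roll-forward applies.

24 December 2019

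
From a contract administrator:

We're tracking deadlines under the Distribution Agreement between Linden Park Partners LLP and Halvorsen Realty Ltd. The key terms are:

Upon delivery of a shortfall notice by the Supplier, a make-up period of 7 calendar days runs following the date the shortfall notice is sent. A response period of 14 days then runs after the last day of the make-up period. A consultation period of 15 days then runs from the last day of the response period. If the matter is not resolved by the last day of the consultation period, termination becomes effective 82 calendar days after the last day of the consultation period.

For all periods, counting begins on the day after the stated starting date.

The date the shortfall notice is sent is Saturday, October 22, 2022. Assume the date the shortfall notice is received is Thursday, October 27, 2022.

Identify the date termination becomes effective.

Adding 7 calendar days to October 22, 2022 gives October 29, 2022, which is the last day of the make-up period.
The last day of the response period: 14 calendar days after October 29, 2022 is November 12, 2022.
Adding 15 calendar days to November 12, 2022 gives November 27, 2022, which is the last day of the consultation period.
The date termination becomes effective: 82 calendar days after November 27, 2022 is February 17, 2023.

February 17, 2023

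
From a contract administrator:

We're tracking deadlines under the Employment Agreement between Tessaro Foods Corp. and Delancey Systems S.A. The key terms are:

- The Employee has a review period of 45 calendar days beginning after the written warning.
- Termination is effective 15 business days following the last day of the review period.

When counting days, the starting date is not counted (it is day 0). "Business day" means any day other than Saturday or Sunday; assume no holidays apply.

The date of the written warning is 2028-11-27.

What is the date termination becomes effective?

The last day of the review period: 45 calendar days after 2028-11-27 is 2029-01-11.
The date termination becomes effective: counting 15 business days from Thursday, 2029-01-11 (Jan 12, Jan 15, Jan 16, Jan 17, …, Jan 30, Jan 31, Feb 1, skipping weekends) reaches Thursday, 2029-02-01.

2029-02-01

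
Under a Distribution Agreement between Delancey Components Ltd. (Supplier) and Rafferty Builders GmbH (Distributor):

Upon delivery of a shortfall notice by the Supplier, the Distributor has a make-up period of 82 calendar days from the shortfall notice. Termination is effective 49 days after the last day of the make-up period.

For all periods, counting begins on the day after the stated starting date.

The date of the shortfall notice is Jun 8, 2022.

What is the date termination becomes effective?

Adding 82 calendar days to Jun 8, 2022 gives Aug 29, 2022, which is the last day of the make-up period.
The date termination becomes effective: 49 calendar days after Aug 29, 2022 is Oct 17, 2022.

Oct 17, 2022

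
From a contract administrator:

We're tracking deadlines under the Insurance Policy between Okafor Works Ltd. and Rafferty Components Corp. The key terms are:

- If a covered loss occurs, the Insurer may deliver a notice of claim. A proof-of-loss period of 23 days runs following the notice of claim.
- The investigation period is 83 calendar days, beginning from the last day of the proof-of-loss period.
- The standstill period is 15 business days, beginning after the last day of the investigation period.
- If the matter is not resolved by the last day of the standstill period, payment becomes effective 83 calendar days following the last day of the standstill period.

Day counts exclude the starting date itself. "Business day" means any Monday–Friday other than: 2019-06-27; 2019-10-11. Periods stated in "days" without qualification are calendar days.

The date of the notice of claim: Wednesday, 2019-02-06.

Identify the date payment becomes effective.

The last day of the proof-of-loss period: 2019-02-06 + 23 days = 2019-03-01.
Adding 83 calendar days to 2019-03-01 gives 2019-05-23, which is the last day of the investigation period.
The last day of the standstill period: counting 15 business days from Thursday, 2019-05-23 (May 24, May 27, May 28, May 29, …, Jun 11, Jun 12, Jun 13, skipping weekends) reaches Thursday, 2019-06-13.
The date payment becomes effective: 2019-06-13 + 83 days = 2019-09-04.

2019-09-04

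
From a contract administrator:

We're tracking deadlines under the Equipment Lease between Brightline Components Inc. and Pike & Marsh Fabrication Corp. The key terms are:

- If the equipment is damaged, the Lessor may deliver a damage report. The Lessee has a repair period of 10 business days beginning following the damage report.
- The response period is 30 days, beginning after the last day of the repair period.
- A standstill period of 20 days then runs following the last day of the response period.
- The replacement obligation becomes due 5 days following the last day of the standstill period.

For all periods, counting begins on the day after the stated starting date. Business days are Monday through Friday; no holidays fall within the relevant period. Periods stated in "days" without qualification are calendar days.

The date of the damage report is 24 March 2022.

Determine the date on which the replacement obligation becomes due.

1 June 2022

The last day of the repair period: counting 10 business days from Thursday, 24 March 2022 (Mar 25, Mar 28, Mar 29, Mar 30, Mar 31, Apr 1, Apr 4, Apr 5, Apr 6, Apr 7, skipping weekends) reaches Thursday, 7 April 2022.
Adding 30 calendar days to 7 April 2022 gives 7 May 2022, which is the last day of the response period.
Adding 20 calendar days to 7 May 2022 gives 27 May 2022, which is the last day of the standstill period.
The date on which the replacement obligation becomes due: 27 May 2022 + 5 days = 1 June 2022.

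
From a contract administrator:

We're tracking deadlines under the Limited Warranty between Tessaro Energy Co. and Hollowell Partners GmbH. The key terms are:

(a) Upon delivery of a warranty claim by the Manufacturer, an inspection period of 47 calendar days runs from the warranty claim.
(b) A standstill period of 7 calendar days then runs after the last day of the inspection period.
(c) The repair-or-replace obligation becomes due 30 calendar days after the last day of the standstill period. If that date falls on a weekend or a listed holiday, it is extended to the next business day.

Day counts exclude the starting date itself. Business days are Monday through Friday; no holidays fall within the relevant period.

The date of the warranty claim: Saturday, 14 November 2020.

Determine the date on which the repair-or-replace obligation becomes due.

8 February 2021

Adding 47 calendar days to 14 November 2020 gives 31 December 2020, which is the last day of the inspection period.
The last day of the standstill period: 31 December 2020 + 7 days = 7 January 2021.
The date on which the repair-or-replace obligation becomes due: 7 January 2021 + 30 days = 6 February 2021. That falls on a Saturday, so it rolls to the next business day, Monday, 8 February 2021.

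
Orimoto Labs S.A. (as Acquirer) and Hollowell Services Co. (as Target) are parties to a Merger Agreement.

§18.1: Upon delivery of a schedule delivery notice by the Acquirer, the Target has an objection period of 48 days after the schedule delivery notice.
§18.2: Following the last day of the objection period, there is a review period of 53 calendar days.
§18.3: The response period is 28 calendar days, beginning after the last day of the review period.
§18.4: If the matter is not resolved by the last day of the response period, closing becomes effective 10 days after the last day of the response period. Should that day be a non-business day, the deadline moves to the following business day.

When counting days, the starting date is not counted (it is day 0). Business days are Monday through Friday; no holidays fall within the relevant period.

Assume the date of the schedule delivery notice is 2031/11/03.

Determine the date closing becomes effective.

Adding 48 calendar days to 2031/11/03 gives 2031/12/21, which is the last day of the objection period.
The last day of the review period: 53 calendar days after 2031/12/21 is 2032/02/12.
The last day of the response period: 28 calendar days after 2032/02/12 is 2032/03/11.
The date closing becomes effective: 2032/03/11 + 10 days = 2032/03/21. That falls on a Sunday, so it rolls to the next business day, Monday, 2032/03/22.

2032/03/22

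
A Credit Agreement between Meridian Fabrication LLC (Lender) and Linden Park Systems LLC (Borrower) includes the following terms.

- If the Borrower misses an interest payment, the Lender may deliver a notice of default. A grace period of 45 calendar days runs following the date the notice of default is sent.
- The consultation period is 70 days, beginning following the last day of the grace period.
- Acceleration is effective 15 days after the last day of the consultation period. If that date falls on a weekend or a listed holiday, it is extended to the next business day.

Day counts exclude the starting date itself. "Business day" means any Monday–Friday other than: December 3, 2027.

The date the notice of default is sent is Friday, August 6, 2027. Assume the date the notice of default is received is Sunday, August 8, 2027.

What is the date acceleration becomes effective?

Adding 45 calendar days to August 6, 2027 gives September 20, 2027, which is the last day of the grace period.
The last day of the consultation period: September 20, 2027 + 70 days = November 29, 2027.
The date acceleration becomes effective: November 29, 2027 + 15 days = December 14, 2027. December 14, 2027 is a Tuesday and is not a listed holiday, so no roll-forward applies.

December 14, 2027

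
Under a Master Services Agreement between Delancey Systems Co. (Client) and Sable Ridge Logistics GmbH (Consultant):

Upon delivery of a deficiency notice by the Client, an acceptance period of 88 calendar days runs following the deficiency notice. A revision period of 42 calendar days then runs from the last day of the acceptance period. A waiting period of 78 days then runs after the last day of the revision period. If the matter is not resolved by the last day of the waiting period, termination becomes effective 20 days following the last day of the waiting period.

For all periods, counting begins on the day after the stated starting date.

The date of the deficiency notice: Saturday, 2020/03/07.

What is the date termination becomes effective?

2020/10/21

The last day of the acceptance period: 2020/03/07 + 88 days = 2020/06/03.
The last day of the revision period: 42 calendar days after 2020/06/03 is 2020/07/15.
The last day of the waiting period: 78 calendar days after 2020/07/15 is 2020/10/01.
Adding 20 calendar days to 2020/10/01 gives 2020/10/21, which is the date termination becomes effective.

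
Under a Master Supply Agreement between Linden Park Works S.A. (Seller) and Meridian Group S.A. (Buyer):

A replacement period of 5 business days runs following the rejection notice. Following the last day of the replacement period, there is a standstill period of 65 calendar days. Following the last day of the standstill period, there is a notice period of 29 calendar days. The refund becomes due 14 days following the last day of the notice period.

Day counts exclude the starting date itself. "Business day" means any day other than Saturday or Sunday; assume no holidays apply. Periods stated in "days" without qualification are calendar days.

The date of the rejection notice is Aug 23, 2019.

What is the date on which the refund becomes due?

The last day of the replacement period: 5 business days after Friday, Aug 23, 2019, skipping weekends — Aug 26, Aug 27, Aug 28, Aug 29, Aug 30 — lands on Friday, Aug 30, 2019.
The last day of the standstill period: Aug 30, 2019 + 65 days = Nov 3, 2019.
Adding 29 calendar days to Nov 3, 2019 gives Dec 2, 2019, which is the last day of the notice period.
The date on which the refund becomes due: 14 calendar days after Dec 2, 2019 is Dec 16, 2019.

Dec 16, 2019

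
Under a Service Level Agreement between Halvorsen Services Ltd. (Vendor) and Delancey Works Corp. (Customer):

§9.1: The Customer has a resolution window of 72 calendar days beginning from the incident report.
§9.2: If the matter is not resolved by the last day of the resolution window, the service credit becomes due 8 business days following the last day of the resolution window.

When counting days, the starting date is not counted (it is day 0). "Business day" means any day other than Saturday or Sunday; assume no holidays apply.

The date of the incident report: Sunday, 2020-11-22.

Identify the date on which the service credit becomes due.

Adding 72 calendar days to 2020-11-22 gives 2021-02-02, which is the last day of the resolution window.
From Tuesday, 2021-02-02, 8 business days (Feb 3, Feb 4, Feb 5, Feb 8, Feb 9, Feb 10, Feb 11, Feb 12, skipping weekends) brings us to Friday, 2021-02-12, which is the date on which the service credit becomes due.

2021-02-12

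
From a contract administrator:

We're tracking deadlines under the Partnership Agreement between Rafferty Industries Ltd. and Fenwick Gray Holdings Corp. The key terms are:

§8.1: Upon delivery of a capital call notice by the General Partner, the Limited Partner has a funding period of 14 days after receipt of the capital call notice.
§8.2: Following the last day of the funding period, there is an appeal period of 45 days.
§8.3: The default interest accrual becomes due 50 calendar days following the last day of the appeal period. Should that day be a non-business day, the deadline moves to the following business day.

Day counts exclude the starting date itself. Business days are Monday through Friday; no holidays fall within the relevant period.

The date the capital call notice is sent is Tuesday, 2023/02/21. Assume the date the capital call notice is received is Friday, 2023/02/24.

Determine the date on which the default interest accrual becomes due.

The last day of the funding period: 2023/02/24 + 14 days = 2023/03/10.
The last day of the appeal period: 2023/03/10 + 45 days = 2023/04/24.
The date on which the default interest accrual becomes due: 2023/04/24 + 50 days = 2023/06/13. 2023/06/13 is a Tuesday, so no roll-forward applies.

2023/06/13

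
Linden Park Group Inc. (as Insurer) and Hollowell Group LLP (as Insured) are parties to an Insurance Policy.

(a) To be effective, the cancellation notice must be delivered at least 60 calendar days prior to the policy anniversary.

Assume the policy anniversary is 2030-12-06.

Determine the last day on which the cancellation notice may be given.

2030-12-06 minus 60 days is 2030-10-07.

2030-10-07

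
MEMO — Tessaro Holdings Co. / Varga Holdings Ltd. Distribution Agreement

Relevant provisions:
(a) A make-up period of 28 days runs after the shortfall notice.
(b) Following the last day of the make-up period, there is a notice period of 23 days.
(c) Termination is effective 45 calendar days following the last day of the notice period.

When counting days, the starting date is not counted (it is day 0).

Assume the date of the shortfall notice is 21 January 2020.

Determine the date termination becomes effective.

The last day of the make-up period: 21 January 2020 + 28 days = 18 February 2020.
Adding 23 calendar days to 18 February 2020 gives 12 March 2020, which is the last day of the notice period.
The date termination becomes effective: 45 calendar days after 12 March 2020 is 26 April 2020.

26 April 2020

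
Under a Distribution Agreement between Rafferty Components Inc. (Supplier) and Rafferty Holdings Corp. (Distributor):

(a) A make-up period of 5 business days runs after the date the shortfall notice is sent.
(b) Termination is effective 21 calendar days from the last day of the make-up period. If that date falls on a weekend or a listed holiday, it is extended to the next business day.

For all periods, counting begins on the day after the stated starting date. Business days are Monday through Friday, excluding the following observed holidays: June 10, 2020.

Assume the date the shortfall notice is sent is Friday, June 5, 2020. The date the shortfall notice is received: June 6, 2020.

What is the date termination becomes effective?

July 6, 2020

From Friday, June 5, 2020, 5 business days (Jun 8, Jun 9, Jun 11, Jun 12, Jun 15, skipping weekends and the listed holiday on Jun 10) brings us to Monday, June 15, 2020, which is the last day of the make-up period.
The date termination becomes effective: 21 calendar days after June 15, 2020 is July 6, 2020. July 6, 2020 is a Monday and is not a listed holiday, so no roll-forward applies.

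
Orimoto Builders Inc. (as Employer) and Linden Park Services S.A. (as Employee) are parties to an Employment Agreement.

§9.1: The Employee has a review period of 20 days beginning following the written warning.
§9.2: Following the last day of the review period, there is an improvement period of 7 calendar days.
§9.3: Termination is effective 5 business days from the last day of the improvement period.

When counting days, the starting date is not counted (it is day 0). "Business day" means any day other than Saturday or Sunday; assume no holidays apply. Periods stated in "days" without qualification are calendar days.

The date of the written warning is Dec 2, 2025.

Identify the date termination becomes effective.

The last day of the review period: Dec 2, 2025 + 20 days = Dec 22, 2025.
The last day of the improvement period: 7 calendar days after Dec 22, 2025 is Dec 29, 2025.
The date termination becomes effective: 5 business days after Monday, Dec 29, 2025, skipping weekends — Dec 30, Dec 31, Jan 1, Jan 2, Jan 5 — lands on Monday, Jan 5, 2026.

Jan 5, 2026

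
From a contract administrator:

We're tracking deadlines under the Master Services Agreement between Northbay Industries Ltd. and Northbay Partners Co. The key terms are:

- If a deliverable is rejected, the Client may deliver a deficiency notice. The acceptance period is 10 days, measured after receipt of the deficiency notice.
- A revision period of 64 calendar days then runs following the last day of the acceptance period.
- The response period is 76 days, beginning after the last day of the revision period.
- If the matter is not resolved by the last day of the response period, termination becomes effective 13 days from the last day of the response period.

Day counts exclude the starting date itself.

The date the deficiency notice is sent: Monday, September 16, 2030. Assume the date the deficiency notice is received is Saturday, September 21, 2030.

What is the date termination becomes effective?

March 3, 2031

Adding 10 calendar days to September 21, 2030 gives October 1, 2030, which is the last day of the acceptance period.
Adding 64 calendar days to October 1, 2030 gives December 4, 2030, which is the last day of the revision period.
The last day of the response period: December 4, 2030 + 76 days = February 18, 2031.
Adding 13 calendar days to February 18, 2031 gives March 3, 2031, which is the date termination becomes effective.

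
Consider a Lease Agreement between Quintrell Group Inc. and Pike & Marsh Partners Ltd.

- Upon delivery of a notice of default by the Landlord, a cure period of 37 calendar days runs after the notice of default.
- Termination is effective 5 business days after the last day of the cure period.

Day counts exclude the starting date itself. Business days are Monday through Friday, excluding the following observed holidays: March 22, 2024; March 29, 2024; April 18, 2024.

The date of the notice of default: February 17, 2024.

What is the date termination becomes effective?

The last day of the cure period: February 17, 2024 + 37 days = March 25, 2024.
The date termination becomes effective: 5 business days after Monday, March 25, 2024, skipping weekends and the listed holiday on Mar 29 — Mar 26, Mar 27, Mar 28, Apr 1, Apr 2 — lands on Tuesday, April 2, 2024.

April 2, 2024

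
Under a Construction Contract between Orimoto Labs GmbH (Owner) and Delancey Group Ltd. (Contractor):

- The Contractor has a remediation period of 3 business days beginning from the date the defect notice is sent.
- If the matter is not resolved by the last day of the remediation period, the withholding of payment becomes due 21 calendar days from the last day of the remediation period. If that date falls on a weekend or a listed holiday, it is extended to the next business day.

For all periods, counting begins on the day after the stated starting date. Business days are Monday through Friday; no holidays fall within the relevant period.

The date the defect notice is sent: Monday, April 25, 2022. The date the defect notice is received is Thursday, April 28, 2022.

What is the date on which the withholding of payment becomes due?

May 19, 2022

From Monday, April 25, 2022, 3 business days (Apr 26, Apr 27, Apr 28, skipping weekends) brings us to Thursday, April 28, 2022, which is the last day of the remediation period.
Adding 21 calendar days to April 28, 2022 gives May 19, 2022, which is the date on which the withholding of payment becomes due. May 19, 2022 is a Thursday, so no roll-forward applies.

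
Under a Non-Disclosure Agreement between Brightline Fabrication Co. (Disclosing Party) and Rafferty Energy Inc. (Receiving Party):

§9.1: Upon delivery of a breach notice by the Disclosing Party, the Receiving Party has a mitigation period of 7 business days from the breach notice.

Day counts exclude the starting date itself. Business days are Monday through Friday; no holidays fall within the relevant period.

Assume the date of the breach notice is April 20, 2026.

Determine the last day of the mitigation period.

April 29, 2026

From Monday, April 20, 2026, 7 business days (Apr 21, Apr 22, Apr 23, Apr 24, Apr 27, Apr 28, Apr 29, skipping weekends) brings us to Wednesday, April 29, 2026, which is the last day of the mitigation period.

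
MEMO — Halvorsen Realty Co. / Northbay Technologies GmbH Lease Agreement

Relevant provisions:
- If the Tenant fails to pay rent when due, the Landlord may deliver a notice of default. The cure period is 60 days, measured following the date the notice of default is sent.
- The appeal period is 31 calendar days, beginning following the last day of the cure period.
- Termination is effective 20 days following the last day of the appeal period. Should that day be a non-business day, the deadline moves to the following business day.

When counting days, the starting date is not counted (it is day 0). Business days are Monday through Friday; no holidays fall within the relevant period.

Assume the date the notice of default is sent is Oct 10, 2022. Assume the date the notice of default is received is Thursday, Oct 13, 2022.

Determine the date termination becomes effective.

Jan 30, 2023

Adding 60 calendar days to Oct 10, 2022 gives Dec 9, 2022, which is the last day of the cure period.
Adding 31 calendar days to Dec 9, 2022 gives Jan 9, 2023, which is the last day of the appeal period.
The date termination becomes effective: Jan 9, 2023 + 20 days = Jan 29, 2023. That falls on a Sunday, so it rolls to the next business day, Monday, Jan 30, 2023.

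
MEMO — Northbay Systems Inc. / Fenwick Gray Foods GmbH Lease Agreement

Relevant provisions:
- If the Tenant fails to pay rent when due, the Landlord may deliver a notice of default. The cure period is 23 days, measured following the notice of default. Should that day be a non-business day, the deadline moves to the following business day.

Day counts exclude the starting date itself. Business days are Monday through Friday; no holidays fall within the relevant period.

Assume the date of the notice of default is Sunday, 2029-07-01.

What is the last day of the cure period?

2029-07-24

The last day of the cure period: 2029-07-01 + 23 days = 2029-07-24. 2029-07-24 is a Tuesday, so no roll-forward applies.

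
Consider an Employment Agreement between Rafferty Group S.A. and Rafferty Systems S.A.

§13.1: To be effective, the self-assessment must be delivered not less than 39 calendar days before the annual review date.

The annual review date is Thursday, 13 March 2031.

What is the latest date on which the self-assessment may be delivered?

13 March 2031 minus 39 days is 2 February 2031.

2 February 2031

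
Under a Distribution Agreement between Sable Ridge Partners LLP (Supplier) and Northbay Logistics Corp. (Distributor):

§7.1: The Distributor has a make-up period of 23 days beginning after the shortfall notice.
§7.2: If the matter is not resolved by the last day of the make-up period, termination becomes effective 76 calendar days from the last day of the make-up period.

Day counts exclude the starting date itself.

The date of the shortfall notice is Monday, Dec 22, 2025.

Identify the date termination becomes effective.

The last day of the make-up period: 23 calendar days after Dec 22, 2025 is Jan 14, 2026.
Adding 76 calendar days to Jan 14, 2026 gives Mar 31, 2026, which is the date termination becomes effective.

Mar 31, 2026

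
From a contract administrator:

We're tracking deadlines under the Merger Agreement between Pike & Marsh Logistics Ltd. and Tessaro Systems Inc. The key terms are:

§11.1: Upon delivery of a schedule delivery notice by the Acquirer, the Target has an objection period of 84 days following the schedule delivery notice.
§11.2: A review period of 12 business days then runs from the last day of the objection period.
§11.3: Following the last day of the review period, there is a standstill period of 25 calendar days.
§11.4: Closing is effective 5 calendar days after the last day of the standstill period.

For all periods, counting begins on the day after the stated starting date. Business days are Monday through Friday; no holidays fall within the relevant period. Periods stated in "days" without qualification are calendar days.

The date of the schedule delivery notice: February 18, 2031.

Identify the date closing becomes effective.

Adding 84 calendar days to February 18, 2031 gives May 13, 2031, which is the last day of the objection period.
From Tuesday, May 13, 2031, 12 business days (May 14, May 15, May 16, May 19, …, May 27, May 28, May 29, skipping weekends) brings us to Thursday, May 29, 2031, which is the last day of the review period.
The last day of the standstill period: May 29, 2031 + 25 days = June 23, 2031.
The date closing becomes effective: 5 calendar days after June 23, 2031 is June 28, 2031.

June 28, 2031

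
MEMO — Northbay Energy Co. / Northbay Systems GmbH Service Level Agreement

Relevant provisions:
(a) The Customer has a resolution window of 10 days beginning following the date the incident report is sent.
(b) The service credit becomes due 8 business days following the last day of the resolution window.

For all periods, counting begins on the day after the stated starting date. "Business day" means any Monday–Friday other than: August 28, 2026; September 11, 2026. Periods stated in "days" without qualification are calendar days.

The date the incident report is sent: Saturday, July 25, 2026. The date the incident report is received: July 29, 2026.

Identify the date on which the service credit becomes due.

August 14, 2026

Adding 10 calendar days to July 25, 2026 gives August 4, 2026, which is the last day of the resolution window.
From Tuesday, August 4, 2026, 8 business days (Aug 5, Aug 6, Aug 7, Aug 10, Aug 11, Aug 12, Aug 13, Aug 14, skipping weekends) brings us to Friday, August 14, 2026, which is the date on which the service credit becomes due.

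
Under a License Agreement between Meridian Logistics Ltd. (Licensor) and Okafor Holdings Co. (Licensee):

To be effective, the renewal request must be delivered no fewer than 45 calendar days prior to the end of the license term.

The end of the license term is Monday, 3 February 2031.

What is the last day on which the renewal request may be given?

Counting back 45 calendar days from 3 February 2031 gives 20 December 2030.

20 December 2030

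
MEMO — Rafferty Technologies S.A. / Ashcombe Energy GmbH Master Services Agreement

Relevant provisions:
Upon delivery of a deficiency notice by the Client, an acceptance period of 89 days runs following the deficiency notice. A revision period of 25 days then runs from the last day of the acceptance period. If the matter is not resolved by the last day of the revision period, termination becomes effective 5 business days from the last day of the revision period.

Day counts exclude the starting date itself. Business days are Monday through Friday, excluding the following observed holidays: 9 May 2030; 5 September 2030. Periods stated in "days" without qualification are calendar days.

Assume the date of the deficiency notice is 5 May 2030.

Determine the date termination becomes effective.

The last day of the acceptance period: 5 May 2030 + 89 days = 2 August 2030.
The last day of the revision period: 25 calendar days after 2 August 2030 is 27 August 2030.
The date termination becomes effective: 5 business days after Tuesday, 27 August 2030, skipping weekends — Aug 28, Aug 29, Aug 30, Sep 2, Sep 3 — lands on Tuesday, 3 September 2030.

3 September 2030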